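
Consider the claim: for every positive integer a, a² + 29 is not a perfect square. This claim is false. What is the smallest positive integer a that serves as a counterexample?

a = 14

For a = 1, 2, 3, 4, …, 11, 12, 13 the conclusion holds.
a = 14: 14² + 29 = 225 = 15², a perfect square.
So a = 14 is the smallest counterexample.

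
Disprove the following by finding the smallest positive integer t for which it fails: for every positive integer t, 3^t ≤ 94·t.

t = 6

Check each positive integer t in order until 3^t > 94·t.
For t = 1, 2, 3, 4, 5 the conclusion holds.
t = 6: 3^t = 729 and 94·t = 564, so 729 > 564.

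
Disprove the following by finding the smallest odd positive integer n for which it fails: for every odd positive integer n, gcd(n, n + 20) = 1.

n = 5

n = 1: gcd(1, 21) = 1.
n = 3: gcd(3, 23) = 1.
n = 5: gcd(5, 25) = 5.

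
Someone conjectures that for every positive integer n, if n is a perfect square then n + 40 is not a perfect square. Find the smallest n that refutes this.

n = 9

A counterexample is any positive integer n such that n is a perfect square but n + 40 is a perfect square; we check each in order.
n = 1: 1 + 40 = 41, not a perfect square.
n = 4: 4 + 40 = 44, not a perfect square.
n = 9: 9 = 3² and 9 + 40 = 49 = 7².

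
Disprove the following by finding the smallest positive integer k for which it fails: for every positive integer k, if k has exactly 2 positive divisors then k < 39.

Check each positive integer k in order until k has exactly 2 positive divisors but the claim fails.
For k = 2, 3, 5, 7, …, 29, 31, 37 the conclusion holds.
k = 41: τ(41) = 2; 41 ≥ 39.
So k = 41 is the smallest counterexample.

k = 41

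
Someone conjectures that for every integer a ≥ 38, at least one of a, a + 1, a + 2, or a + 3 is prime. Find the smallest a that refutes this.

For a = 38, 39, 40, 41, 42, 43, 44, 45, 46, 47 the conclusion holds.
a = 48: 48 = 2 × 24; 49 = 7 × 7; 50 = 2 × 25; 51 = 3 × 17 — all composite.

a = 48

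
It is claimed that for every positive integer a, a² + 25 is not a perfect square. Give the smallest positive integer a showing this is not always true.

a = 12

For a = 1, 2, 3, 4, …, 9, 10, 11 the conclusion holds.
a = 12: 12² + 25 = 169 = 13², a perfect square.
Hence a = 12 is a counterexample.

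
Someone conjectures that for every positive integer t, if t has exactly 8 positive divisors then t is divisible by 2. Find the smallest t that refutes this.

We need the least positive integer t for which t has exactly 8 positive divisors but t is not divisible by 2.
For t = 24, 30, 40, 42, …, 88, 102, 104 the conclusion holds.
t = 105: τ(105) = 8; 105 mod 2 = 1.
Hence t = 105 is a counterexample.

t = 105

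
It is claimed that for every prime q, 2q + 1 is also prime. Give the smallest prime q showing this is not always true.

q = 7

Check each prime q in order until 2q + 1 is not prime.
q = 2: 2q + 1 = 5, prime.
q = 3: 2q + 1 = 7, prime.
q = 5: 2q + 1 = 11, prime.
q = 7: 2q + 1 = 15 = 3 × 5, not prime.
So q = 7 is the smallest counterexample.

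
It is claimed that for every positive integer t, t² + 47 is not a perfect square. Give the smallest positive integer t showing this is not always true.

t = 23

The first 22 eligible values, up to t = 22, all satisfy the conclusion.
t = 23: 23² + 47 = 576 = 24², a perfect square.
So t = 23 is the smallest counterexample.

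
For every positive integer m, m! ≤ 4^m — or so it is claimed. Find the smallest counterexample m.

For m = 1, 2, 3, 4, 5, 6, 7, 8 the conclusion holds.
m = 9: m! = 362880 and 4^m = 262144, so 362880 > 262144.

m = 9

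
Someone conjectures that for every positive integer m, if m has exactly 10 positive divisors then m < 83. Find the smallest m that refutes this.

m = 48: τ(48) = 10; 48 < 83.
m = 80: τ(80) = 10; 80 < 83.
m = 112: τ(112) = 10; 112 ≥ 83.

m = 112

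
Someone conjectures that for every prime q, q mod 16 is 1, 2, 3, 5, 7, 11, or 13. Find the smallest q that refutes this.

For q = 2, 3, 5, 7, 11, 13, 17, 19, 23, 29 the conclusion holds.
q = 31: 31 mod 16 = 15 — not in {1, 2, 3, 5, 7, 11, 13}.
Thus q = 31 disproves the claim, and no smaller q works.

q = 31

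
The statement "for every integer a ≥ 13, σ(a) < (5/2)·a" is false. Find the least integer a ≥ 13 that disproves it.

Check each integer a ≥ 13 in order until the claim fails.
For a = 13, 14, 15, 16, …, 21, 22, 23 the conclusion holds.
a = 24: σ(24) = 60; 60 ≥ 60.

a = 24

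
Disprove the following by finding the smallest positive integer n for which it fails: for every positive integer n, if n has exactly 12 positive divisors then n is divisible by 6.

n = 140

We need the least positive integer n for which n has exactly 12 positive divisors but n is not divisible by 6.
For n = 60, 72, 84, 90, 96, 108, 126, 132 the conclusion holds.
n = 140: τ(140) = 12; 140 mod 6 = 2.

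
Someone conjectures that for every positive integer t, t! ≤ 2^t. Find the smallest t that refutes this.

A counterexample is any positive integer t such that t! > 2^t; we check each in order.
For t = 1, 2, 3 the conclusion holds.
t = 4: t! = 24 and 2^t = 16, so 24 > 16.

t = 4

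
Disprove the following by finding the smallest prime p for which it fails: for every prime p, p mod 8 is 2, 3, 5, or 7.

p = 17

For p = 2, 3, 5, 7, 11, 13 the conclusion holds.
p = 17: 17 mod 8 = 1 — not in {2, 3, 5, 7}.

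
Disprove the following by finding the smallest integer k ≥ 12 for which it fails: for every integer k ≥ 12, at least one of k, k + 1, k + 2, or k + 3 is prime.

k = 24

Check each integer k ≥ 12 in order until k, k + 1, k + 2, k + 3 are all composite.
For k = 12, 13, 14, 15, …, 21, 22, 23 the conclusion holds.
k = 24: 24 = 2 × 12; 25 = 5 × 5; 26 = 2 × 13; 27 = 3 × 9 — all composite.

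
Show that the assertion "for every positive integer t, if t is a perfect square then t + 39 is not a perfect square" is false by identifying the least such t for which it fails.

The first 4 eligible values, up to t = 16, all satisfy the conclusion.
t = 25: 25 = 5² and 25 + 39 = 64 = 8².
Thus t = 25 disproves the claim, and no smaller t works.

t = 25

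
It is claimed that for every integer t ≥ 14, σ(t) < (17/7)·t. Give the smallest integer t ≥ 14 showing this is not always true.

We need the least integer t ≥ 14 for which the claim fails.
The first 10 eligible values, up to t = 23, all satisfy the conclusion.
t = 24: σ(24) = 60; 60 ≥ 408/7.

t = 24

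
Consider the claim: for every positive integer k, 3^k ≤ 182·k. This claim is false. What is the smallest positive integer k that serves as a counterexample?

Check each positive integer k in order until 3^k > 182·k.
k = 1: 3^k = 3 and 182·k = 182, so 3 ≤ 182.
k = 2: 3^k = 9 and 182·k = 364, so 9 ≤ 364.
k = 3: 3^k = 27 and 182·k = 546, so 27 ≤ 546.
k = 4: 3^k = 81 and 182·k = 728, so 81 ≤ 728.
k = 5: 3^k = 243 and 182·k = 910, so 243 ≤ 910.
k = 6: 3^k = 729 and 182·k = 1092, so 729 ≤ 1092.
k = 7: 3^k = 2187 and 182·k = 1274, so 2187 > 1274.
Thus k = 7 disproves the claim, and no smaller k works.

k = 7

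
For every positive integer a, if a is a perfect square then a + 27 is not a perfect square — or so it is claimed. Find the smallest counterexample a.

a = 9

a = 1: 1 + 27 = 28, not a perfect square.
a = 4: 4 + 27 = 31, not a perfect square.
a = 9: 9 = 3² and 9 + 27 = 36 = 6².
Hence a = 9 is a counterexample.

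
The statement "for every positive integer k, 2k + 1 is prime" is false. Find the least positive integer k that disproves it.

k = 1: 2k + 1 = 3, prime.
k = 2: 2k + 1 = 5, prime.
k = 3: 2k + 1 = 7, prime.
k = 4: 2k + 1 = 9 = 3 × 3, composite.
Hence k = 4 is a counterexample.

k = 4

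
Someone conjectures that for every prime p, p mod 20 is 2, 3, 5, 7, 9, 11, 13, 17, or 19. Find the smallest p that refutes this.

p = 41

A counterexample is any prime p such that the claim fails; we check each in order.
For p = 2, 3, 5, 7, …, 29, 31, 37 the conclusion holds.
p = 41: 41 mod 20 = 1 — not in {2, 3, 5, 7, 9, 11, 13, 17, 19}.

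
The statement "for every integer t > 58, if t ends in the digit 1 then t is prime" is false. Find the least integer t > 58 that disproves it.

A counterexample is any integer t > 58 such that t ends in the digit 1 but t is not prime; we check each in order.
For t = 61, 71 the conclusion holds.
t = 81: 81 ends in 1; 81 = 3 × 27, composite.
Thus t = 81 disproves the claim, and no smaller t works.

t = 81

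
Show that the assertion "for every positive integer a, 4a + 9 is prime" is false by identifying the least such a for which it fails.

For a = 1, 2 the conclusion holds.
a = 3: 4a + 9 = 21 = 3 × 7, composite.
Thus a = 3 disproves the claim, and no smaller a works.

a = 3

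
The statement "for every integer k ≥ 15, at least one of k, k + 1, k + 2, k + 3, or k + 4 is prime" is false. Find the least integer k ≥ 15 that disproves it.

For k = 15, 16, 17, 18, 19, 20, 21, 22, 23 the conclusion holds.
k = 24: 24 = 2 × 12; 25 = 5 × 5; 26 = 2 × 13; 27 = 3 × 9; 28 = 2 × 14 — all composite.
Thus k = 24 disproves the claim, and no smaller k works.

k = 24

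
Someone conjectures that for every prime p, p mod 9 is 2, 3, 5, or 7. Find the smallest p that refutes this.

p = 13

We need the least prime p for which the claim fails.
The first 5 eligible values, up to p = 11, all satisfy the conclusion.
p = 13: 13 mod 9 = 4 — not in {2, 3, 5, 7}.
Thus p = 13 disproves the claim, and no smaller p works.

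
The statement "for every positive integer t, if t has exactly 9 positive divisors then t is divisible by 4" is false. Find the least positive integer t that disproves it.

t = 225

A counterexample is any positive integer t such that t has exactly 9 positive divisors but t is not divisible by 4; we check each in order.
t = 36: τ(36) = 9; 36 mod 4 = 0.
t = 100: τ(100) = 9; 100 mod 4 = 0.
t = 196: τ(196) = 9; 196 mod 4 = 0.
t = 225: τ(225) = 9; 225 mod 4 = 1.
So t = 225 is the smallest counterexample.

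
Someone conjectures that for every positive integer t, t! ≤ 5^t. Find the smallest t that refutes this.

t = 12

The first 11 eligible values, up to t = 11, all satisfy the conclusion.
t = 12: t! = 479001600 and 5^t = 244140625, so 479001600 > 244140625.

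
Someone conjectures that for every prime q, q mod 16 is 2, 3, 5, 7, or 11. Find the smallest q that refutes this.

Check each prime q in order until the claim fails.
q = 2: 2 mod 16 = 2.
q = 3: 3 mod 16 = 3.
q = 5: 5 mod 16 = 5.
q = 7: 7 mod 16 = 7.
q = 11: 11 mod 16 = 11.
q = 13: 13 mod 16 = 13 — not in {2, 3, 5, 7, 11}.
Thus q = 13 disproves the claim, and no smaller q works.

q = 13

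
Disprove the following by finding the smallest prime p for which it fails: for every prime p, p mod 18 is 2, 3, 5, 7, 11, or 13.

p = 2: 2 mod 18 = 2.
p = 3: 3 mod 18 = 3.
p = 5: 5 mod 18 = 5.
p = 7: 7 mod 18 = 7.
p = 11: 11 mod 18 = 11.
p = 13: 13 mod 18 = 13.
p = 17: 17 mod 18 = 17 — not in {2, 3, 5, 7, 11, 13}.

p = 17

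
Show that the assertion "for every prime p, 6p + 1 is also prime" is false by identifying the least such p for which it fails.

p = 19

For p = 2, 3, 5, 7, 11, 13, 17 the conclusion holds.
p = 19: 6p + 1 = 115 = 5 × 23, not prime.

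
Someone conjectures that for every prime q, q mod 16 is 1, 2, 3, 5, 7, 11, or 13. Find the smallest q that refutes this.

q = 31

The first 10 eligible values, up to q = 29, all satisfy the conclusion.
q = 31: 31 mod 16 = 15 — not in {1, 2, 3, 5, 7, 11, 13}.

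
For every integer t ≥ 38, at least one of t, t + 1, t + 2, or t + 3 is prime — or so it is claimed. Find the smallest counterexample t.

t = 48

For t = 38, 39, 40, 41, 42, 43, 44, 45, 46, 47 the conclusion holds.
t = 48: 48 = 2 × 24; 49 = 7 × 7; 50 = 2 × 25; 51 = 3 × 17 — all composite.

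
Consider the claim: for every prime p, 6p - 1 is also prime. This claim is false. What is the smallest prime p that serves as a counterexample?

We need the least prime p for which 6p - 1 is not prime.
p = 2: 6p - 1 = 11, prime.
p = 3: 6p - 1 = 17, prime.
p = 5: 6p - 1 = 29, prime.
p = 7: 6p - 1 = 41, prime.
p = 11: 6p - 1 = 65 = 5 × 13, not prime.
Thus p = 11 disproves the claim, and no smaller p works.

p = 11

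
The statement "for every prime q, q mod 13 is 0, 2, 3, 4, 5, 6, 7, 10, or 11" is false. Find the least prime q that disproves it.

A counterexample is any prime q such that the claim fails; we check each in order.
The first 14 eligible values, up to q = 43, all satisfy the conclusion.
q = 47: 47 mod 13 = 8 — not in {0, 2, 3, 4, 5, 6, 7, 10, 11}.

q = 47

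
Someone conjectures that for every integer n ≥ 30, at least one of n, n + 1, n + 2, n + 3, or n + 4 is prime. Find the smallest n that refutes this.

n = 32

Check each integer n ≥ 30 in order until n, n + 1, n + 2, n + 3, n + 4 are all composite.
For n = 30, 31 the conclusion holds.
n = 32: 32 = 2 × 16; 33 = 3 × 11; 34 = 2 × 17; 35 = 5 × 7; 36 = 2 × 18 — all composite.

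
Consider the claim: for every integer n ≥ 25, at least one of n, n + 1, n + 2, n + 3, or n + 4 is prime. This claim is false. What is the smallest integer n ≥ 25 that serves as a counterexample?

n = 25: 29 is prime.
n = 26: 29 is prime.
n = 27: 29 is prime.
n = 28: 29 is prime.
n = 29: 29 is prime.
n = 30: 31 is prime.
n = 31: 31 is prime.
n = 32: 32 = 2 × 16; 33 = 3 × 11; 34 = 2 × 17; 35 = 5 × 7; 36 = 2 × 18 — all composite.
Thus n = 32 disproves the claim, and no smaller n works.

n = 32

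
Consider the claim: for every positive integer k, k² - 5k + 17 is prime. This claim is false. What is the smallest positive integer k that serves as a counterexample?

We need the least positive integer k for which k² - 5k + 17 is not prime.
For k = 1, 2, 3, 4, …, 10, 11, 12 the conclusion holds.
k = 13: k² - 5k + 17 = 121 = 11 × 11, composite.

k = 13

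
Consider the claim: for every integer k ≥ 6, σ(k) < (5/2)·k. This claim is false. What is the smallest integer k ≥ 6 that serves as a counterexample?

k = 24

For k = 6, 7, 8, 9, …, 21, 22, 23 the conclusion holds.
k = 24: σ(24) = 60; 60 ≥ 60.
Hence k = 24 is a counterexample.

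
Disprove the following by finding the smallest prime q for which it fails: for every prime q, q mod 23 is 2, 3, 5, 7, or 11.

q = 13

We need the least prime q for which the claim fails.
The first 5 eligible values, up to q = 11, all satisfy the conclusion.
q = 13: 13 mod 23 = 13 — not in {2, 3, 5, 7, 11}.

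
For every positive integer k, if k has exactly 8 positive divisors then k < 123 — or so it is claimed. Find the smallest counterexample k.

k = 128

The first 15 eligible values, up to k = 114, all satisfy the conclusion.
k = 128: τ(128) = 8; 128 ≥ 123.
So k = 128 is the smallest counterexample.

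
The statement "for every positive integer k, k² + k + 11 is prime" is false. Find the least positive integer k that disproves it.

Check each positive integer k in order until k² + k + 11 is not prime.
For k = 1, 2, 3, 4, 5, 6, 7, 8, 9 the conclusion holds.
k = 10: k² + k + 11 = 121 = 11 × 11, composite.
So k = 10 is the smallest counterexample.

k = 10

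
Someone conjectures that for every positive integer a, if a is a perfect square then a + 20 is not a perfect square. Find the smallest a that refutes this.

a = 16

Check each positive integer a in order until a is a perfect square but a + 20 is a perfect square.
For a = 1, 4, 9 the conclusion holds.
a = 16: 16 = 4² and 16 + 20 = 36 = 6².
Thus a = 16 disproves the claim, and no smaller a works.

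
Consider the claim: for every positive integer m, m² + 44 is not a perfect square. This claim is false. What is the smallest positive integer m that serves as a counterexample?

m = 10

Check each positive integer m in order until m² + 44 is a perfect square.
For m = 1, 2, 3, 4, 5, 6, 7, 8, 9 the conclusion holds.
m = 10: 10² + 44 = 144 = 12², a perfect square.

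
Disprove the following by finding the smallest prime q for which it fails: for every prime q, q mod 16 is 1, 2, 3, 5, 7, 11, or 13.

q = 31

A counterexample is any prime q such that the claim fails; we check each in order.
The first 10 eligible values, up to q = 29, all satisfy the conclusion.
q = 31: 31 mod 16 = 15 — not in {1, 2, 3, 5, 7, 11, 13}.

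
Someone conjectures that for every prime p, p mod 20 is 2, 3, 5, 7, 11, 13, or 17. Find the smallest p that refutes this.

p = 19

For p = 2, 3, 5, 7, 11, 13, 17 the conclusion holds.
p = 19: 19 mod 20 = 19 — not in {2, 3, 5, 7, 11, 13, 17}.
Thus p = 19 disproves the claim, and no smaller p works.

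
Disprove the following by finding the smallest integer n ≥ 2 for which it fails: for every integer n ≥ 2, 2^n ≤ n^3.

n = 10

Check each integer n ≥ 2 in order until 2^n > n^3.
The first 8 eligible values, up to n = 9, all satisfy the conclusion.
n = 10: 2^n = 1024 and n^3 = 1000, so 1024 > 1000.
Thus n = 10 disproves the claim, and no smaller n works.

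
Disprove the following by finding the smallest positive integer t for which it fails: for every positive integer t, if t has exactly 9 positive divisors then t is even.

t = 225

t = 36: divisors of 36: 9 divisors; 36 is even.
t = 100: divisors of 100: 9 divisors; 100 is even.
t = 196: divisors of 196: 9 divisors; 196 is even.
t = 225: divisors of 225: 9 divisors; 225 is odd.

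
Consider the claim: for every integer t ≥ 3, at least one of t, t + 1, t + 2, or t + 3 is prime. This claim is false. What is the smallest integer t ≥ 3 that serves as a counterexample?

For t = 3, 4, 5, 6, …, 21, 22, 23 the conclusion holds.
t = 24: 24 = 2 × 12; 25 = 5 × 5; 26 = 2 × 13; 27 = 3 × 9 — all composite.
Thus t = 24 disproves the claim, and no smaller t works.

t = 24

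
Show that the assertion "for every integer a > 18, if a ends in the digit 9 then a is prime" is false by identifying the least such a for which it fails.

Check each integer a > 18 in order until a ends in the digit 9 but a is not prime.
For a = 19, 29 the conclusion holds.
a = 39: 39 ends in 9; 39 = 3 × 13, composite.

a = 39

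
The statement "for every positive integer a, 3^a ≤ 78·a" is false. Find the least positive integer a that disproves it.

a = 6

Check each positive integer a in order until 3^a > 78·a.
a = 1: 3^a = 3 and 78·a = 78, so 3 ≤ 78.
a = 2: 3^a = 9 and 78·a = 156, so 9 ≤ 156.
a = 3: 3^a = 27 and 78·a = 234, so 27 ≤ 234.
a = 4: 3^a = 81 and 78·a = 312, so 81 ≤ 312.
a = 5: 3^a = 243 and 78·a = 390, so 243 ≤ 390.
a = 6: 3^a = 729 and 78·a = 468, so 729 > 468.
So a = 6 is the smallest counterexample.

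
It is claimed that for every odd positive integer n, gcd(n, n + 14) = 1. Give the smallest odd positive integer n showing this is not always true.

n = 1: gcd(1, 15) = 1.
n = 3: gcd(3, 17) = 1.
n = 5: gcd(5, 19) = 1.
n = 7: gcd(7, 21) = 7.

n = 7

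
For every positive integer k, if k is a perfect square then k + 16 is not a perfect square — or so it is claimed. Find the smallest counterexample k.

k = 9

A counterexample is any positive integer k such that k is a perfect square but k + 16 is a perfect square; we check each in order.
For k = 1, 4 the conclusion holds.
k = 9: 9 = 3² and 9 + 16 = 25 = 5².
Thus k = 9 disproves the claim, and no smaller k works.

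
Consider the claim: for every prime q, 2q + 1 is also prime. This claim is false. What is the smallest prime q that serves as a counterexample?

q = 7

Check each prime q in order until 2q + 1 is not prime.
For q = 2, 3, 5 the conclusion holds.
q = 7: 2q + 1 = 15 = 3 × 5, not prime.
Thus q = 7 disproves the claim, and no smaller q works.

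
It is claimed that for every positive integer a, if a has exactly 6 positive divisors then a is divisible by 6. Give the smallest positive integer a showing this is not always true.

A counterexample is any positive integer a such that a has exactly 6 positive divisors but a is not divisible by 6; we check each in order.
a = 12: τ(12) = 6; 12 mod 6 = 0.
a = 18: τ(18) = 6; 18 mod 6 = 0.
a = 20: τ(20) = 6; 20 mod 6 = 2.
Thus a = 20 disproves the claim, and no smaller a works.

a = 20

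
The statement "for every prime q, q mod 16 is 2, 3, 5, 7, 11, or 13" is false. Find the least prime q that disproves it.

For q = 2, 3, 5, 7, 11, 13 the conclusion holds.
q = 17: 17 mod 16 = 1 — not in {2, 3, 5, 7, 11, 13}.
Thus q = 17 disproves the claim, and no smaller q works.

q = 17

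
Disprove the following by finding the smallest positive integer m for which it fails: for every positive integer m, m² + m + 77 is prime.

m = 6

We need the least positive integer m for which m² + m + 77 is not prime.
For m = 1, 2, 3, 4, 5 the conclusion holds.
m = 6: m² + m + 77 = 119 = 7 × 17, composite.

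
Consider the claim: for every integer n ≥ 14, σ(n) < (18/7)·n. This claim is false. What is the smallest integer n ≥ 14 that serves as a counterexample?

Check each integer n ≥ 14 in order until the claim fails.
The first 34 eligible values, up to n = 47, all satisfy the conclusion.
n = 48: σ(48) = 124; 124 ≥ 864/7.
Hence n = 48 is a counterexample.

n = 48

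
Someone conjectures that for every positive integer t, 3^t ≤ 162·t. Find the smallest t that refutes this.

Check each positive integer t in order until 3^t > 162·t.
For t = 1, 2, 3, 4, 5, 6 the conclusion holds.
t = 7: 3^t = 2187 and 162·t = 1134, so 2187 > 1134.

t = 7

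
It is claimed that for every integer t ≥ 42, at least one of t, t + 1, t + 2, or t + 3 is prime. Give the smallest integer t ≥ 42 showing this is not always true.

t = 42: 43 is prime.
t = 43: 43 is prime.
t = 44: 47 is prime.
t = 45: 47 is prime.
t = 46: 47 is prime.
t = 47: 47 is prime.
t = 48: 48 = 2 × 24; 49 = 7 × 7; 50 = 2 × 25; 51 = 3 × 17 — all composite.
Thus t = 48 disproves the claim, and no smaller t works.

t = 48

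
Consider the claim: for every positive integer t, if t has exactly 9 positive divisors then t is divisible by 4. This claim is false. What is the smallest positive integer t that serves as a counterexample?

t = 225

Check each positive integer t in order until t has exactly 9 positive divisors but t is not divisible by 4.
For t = 36, 100, 196 the conclusion holds.
t = 225: τ(225) = 9; 225 mod 4 = 1.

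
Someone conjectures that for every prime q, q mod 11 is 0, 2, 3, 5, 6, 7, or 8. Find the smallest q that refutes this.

Check each prime q in order until the claim fails.
The first 8 eligible values, up to q = 19, all satisfy the conclusion.
q = 23: 23 mod 11 = 1 — not in {0, 2, 3, 5, 6, 7, 8}.
Hence q = 23 is a counterexample.

q = 23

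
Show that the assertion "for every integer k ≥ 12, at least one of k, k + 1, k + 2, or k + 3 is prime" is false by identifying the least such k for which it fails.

For k = 12, 13, 14, 15, …, 21, 22, 23 the conclusion holds.
k = 24: 24 = 2 × 12; 25 = 5 × 5; 26 = 2 × 13; 27 = 3 × 9 — all composite.

k = 24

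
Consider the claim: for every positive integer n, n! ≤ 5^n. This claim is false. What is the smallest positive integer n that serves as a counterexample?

A counterexample is any positive integer n such that n! > 5^n; we check each in order.
The first 11 eligible values, up to n = 11, all satisfy the conclusion.
n = 12: n! = 479001600 and 5^n = 244140625, so 479001600 > 244140625.
So n = 12 is the smallest counterexample.

n = 12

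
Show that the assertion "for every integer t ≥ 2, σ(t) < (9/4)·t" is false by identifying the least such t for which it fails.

t = 12

We need the least integer t ≥ 2 for which the claim fails.
For t = 2, 3, 4, 5, 6, 7, 8, 9, 10, 11 the conclusion holds.
t = 12: σ(12) = 28; 28 ≥ 27.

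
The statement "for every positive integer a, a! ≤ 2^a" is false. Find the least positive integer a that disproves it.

a = 4

We need the least positive integer a for which a! > 2^a.
a = 1: a! = 1 and 2^a = 2, so 1 ≤ 2.
a = 2: a! = 2 and 2^a = 4, so 2 ≤ 4.
a = 3: a! = 6 and 2^a = 8, so 6 ≤ 8.
a = 4: a! = 24 and 2^a = 16, so 24 > 16.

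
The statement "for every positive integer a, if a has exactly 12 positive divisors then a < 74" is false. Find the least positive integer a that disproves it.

a = 84

We need the least positive integer a for which a has exactly 12 positive divisors but the claim fails.
a = 60: τ(60) = 12; 60 < 74.
a = 72: τ(72) = 12; 72 < 74.
a = 84: τ(84) = 12; 84 ≥ 74.
Thus a = 84 disproves the claim, and no smaller a works.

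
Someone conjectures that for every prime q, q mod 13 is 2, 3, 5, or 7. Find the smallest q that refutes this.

q = 11

A counterexample is any prime q such that the claim fails; we check each in order.
q = 2: 2 mod 13 = 2.
q = 3: 3 mod 13 = 3.
q = 5: 5 mod 13 = 5.
q = 7: 7 mod 13 = 7.
q = 11: 11 mod 13 = 11 — not in {2, 3, 5, 7}.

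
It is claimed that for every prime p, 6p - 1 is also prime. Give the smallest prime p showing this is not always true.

p = 11

Check each prime p in order until 6p - 1 is not prime.
For p = 2, 3, 5, 7 the conclusion holds.
p = 11: 6p - 1 = 65 = 5 × 13, not prime.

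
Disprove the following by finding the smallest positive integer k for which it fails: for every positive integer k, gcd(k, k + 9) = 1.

Check each positive integer k in order until gcd(k, k + 9) > 1.
For k = 1, 2 the conclusion holds.
k = 3: gcd(3, 12) = 3.
Hence k = 3 is a counterexample.

k = 3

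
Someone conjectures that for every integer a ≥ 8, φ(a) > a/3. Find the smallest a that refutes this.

The first 4 eligible values, up to a = 11, all satisfy the conclusion.
a = 12: φ(12) = 4 and 12/3 = 4, so φ(12) ≤ 12/3.
So a = 12 is the smallest counterexample.

a = 12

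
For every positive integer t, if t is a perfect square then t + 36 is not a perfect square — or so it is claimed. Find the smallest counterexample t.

We need the least positive integer t for which t is a perfect square but t + 36 is a perfect square.
For t = 1, 4, 9, 16, 25, 36, 49 the conclusion holds.
t = 64: 64 = 8² and 64 + 36 = 100 = 10².
Hence t = 64 is a counterexample.

t = 64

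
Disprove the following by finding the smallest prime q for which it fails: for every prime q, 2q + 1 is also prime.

q = 7

We need the least prime q for which 2q + 1 is not prime.
q = 2: 2q + 1 = 5, prime.
q = 3: 2q + 1 = 7, prime.
q = 5: 2q + 1 = 11, prime.
q = 7: 2q + 1 = 15 = 3 × 5, not prime.
Thus q = 7 disproves the claim, and no smaller q works.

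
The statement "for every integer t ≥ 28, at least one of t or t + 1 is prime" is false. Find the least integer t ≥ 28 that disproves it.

t = 32

We need the least integer t ≥ 28 for which t, t + 1 are both composite.
The first 4 eligible values, up to t = 31, all satisfy the conclusion.
t = 32: 32 = 2 × 16; 33 = 3 × 11 — both composite.
So t = 32 is the smallest counterexample.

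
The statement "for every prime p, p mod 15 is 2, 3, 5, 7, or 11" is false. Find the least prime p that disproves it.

p = 13

We need the least prime p for which the claim fails.
The first 5 eligible values, up to p = 11, all satisfy the conclusion.
p = 13: 13 mod 15 = 13 — not in {2, 3, 5, 7, 11}.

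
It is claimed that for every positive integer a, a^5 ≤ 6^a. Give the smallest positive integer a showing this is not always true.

A counterexample is any positive integer a such that a^5 > 6^a; we check each in order.
a = 1: a^5 = 1 and 6^a = 6, so 1 ≤ 6.
a = 2: a^5 = 32 and 6^a = 36, so 32 ≤ 36.
a = 3: a^5 = 243 and 6^a = 216, so 243 > 216.
So a = 3 is the smallest counterexample.

a = 3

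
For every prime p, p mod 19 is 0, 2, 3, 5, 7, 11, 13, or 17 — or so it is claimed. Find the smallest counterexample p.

p = 23

Check each prime p in order until the claim fails.
The first 8 eligible values, up to p = 19, all satisfy the conclusion.
p = 23: 23 mod 19 = 4 — not in {0, 2, 3, 5, 7, 11, 13, 17}.
So p = 23 is the smallest counterexample.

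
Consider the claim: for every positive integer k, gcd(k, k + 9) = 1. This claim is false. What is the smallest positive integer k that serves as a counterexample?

k = 1: gcd(1, 10) = 1.
k = 2: gcd(2, 11) = 1.
k = 3: gcd(3, 12) = 3.
So k = 3 is the smallest counterexample.

k = 3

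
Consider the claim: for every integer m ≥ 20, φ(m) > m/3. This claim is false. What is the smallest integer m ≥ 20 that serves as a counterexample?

m = 24

Check each integer m ≥ 20 in order until the claim fails.
For m = 20, 21, 22, 23 the conclusion holds.
m = 24: φ(24) = 8 and 24/3 = 8, so φ(24) ≤ 24/3.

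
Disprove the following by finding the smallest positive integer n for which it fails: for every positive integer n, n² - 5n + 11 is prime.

n = 7

Check each positive integer n in order until n² - 5n + 11 is not prime.
n = 1: n² - 5n + 11 = 7, prime.
n = 2: n² - 5n + 11 = 5, prime.
n = 3: n² - 5n + 11 = 5, prime.
n = 4: n² - 5n + 11 = 7, prime.
n = 5: n² - 5n + 11 = 11, prime.
n = 6: n² - 5n + 11 = 17, prime.
n = 7: n² - 5n + 11 = 25 = 5 × 5, composite.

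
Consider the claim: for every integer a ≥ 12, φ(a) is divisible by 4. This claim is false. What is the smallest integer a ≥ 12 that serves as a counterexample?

A counterexample is any integer a ≥ 12 such that φ(a) is not divisible by 4; we check each in order.
For a = 12, 13 the conclusion holds.
a = 14: φ(14) = 6; 6 mod 4 = 2.
Hence a = 14 is a counterexample.

a = 14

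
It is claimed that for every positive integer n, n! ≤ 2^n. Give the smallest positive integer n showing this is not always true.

n = 1: n! = 1 and 2^n = 2, so 1 ≤ 2.
n = 2: n! = 2 and 2^n = 4, so 2 ≤ 4.
n = 3: n! = 6 and 2^n = 8, so 6 ≤ 8.
n = 4: n! = 24 and 2^n = 16, so 24 > 16.

n = 4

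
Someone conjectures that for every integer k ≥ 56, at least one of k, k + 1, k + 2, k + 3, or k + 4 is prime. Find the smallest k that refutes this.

k = 62

Check each integer k ≥ 56 in order until k, k + 1, k + 2, k + 3, k + 4 are all composite.
k = 56: 59 is prime.
k = 57: 59 is prime.
k = 58: 59 is prime.
k = 59: 59 is prime.
k = 60: 61 is prime.
k = 61: 61 is prime.
k = 62: 62 = 2 × 31; 63 = 3 × 21; 64 = 2 × 32; 65 = 5 × 13; 66 = 2 × 33 — all composite.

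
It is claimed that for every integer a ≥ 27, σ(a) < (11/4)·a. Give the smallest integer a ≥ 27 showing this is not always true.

We need the least integer a ≥ 27 for which the claim fails.
For a = 27, 28, 29, 30, …, 57, 58, 59 the conclusion holds.
a = 60: σ(60) = 168; 168 ≥ 165.
Thus a = 60 disproves the claim, and no smaller a works.

a = 60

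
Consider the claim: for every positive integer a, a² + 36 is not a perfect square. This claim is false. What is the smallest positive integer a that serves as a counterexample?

a = 8

We need the least positive integer a for which a² + 36 is a perfect square.
For a = 1, 2, 3, 4, 5, 6, 7 the conclusion holds.
a = 8: 8² + 36 = 100 = 10², a perfect square.
Hence a = 8 is a counterexample.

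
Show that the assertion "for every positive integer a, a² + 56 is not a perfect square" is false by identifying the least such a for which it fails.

a = 5

Check each positive integer a in order until a² + 56 is a perfect square.
a = 1: 1² + 56 = 57, not a perfect square.
a = 2: 2² + 56 = 60, not a perfect square.
a = 3: 3² + 56 = 65, not a perfect square.
a = 4: 4² + 56 = 72, not a perfect square.
a = 5: 5² + 56 = 81 = 9², a perfect square.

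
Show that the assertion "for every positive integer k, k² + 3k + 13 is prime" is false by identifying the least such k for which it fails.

A counterexample is any positive integer k such that k² + 3k + 13 is not prime; we check each in order.
For k = 1, 2, 3, 4, 5, 6, 7, 8 the conclusion holds.
k = 9: k² + 3k + 13 = 121 = 11 × 11, composite.

k = 9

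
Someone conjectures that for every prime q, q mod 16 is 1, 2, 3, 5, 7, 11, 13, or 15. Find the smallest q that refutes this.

A counterexample is any prime q such that the claim fails; we check each in order.
The first 12 eligible values, up to q = 37, all satisfy the conclusion.
q = 41: 41 mod 16 = 9 — not in {1, 2, 3, 5, 7, 11, 13, 15}.
So q = 41 is the smallest counterexample.

q = 41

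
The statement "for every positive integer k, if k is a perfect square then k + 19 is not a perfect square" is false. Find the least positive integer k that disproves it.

k = 1: 1 + 19 = 20, not a perfect square.
k = 4: 4 + 19 = 23, not a perfect square.
k = 9: 9 + 19 = 28, not a perfect square.
k = 16: 16 + 19 = 35, not a perfect square.
k = 25: 25 + 19 = 44, not a perfect square.
k = 36: 36 + 19 = 55, not a perfect square.
k = 49: 49 + 19 = 68, not a perfect square.
k = 64: 64 + 19 = 83, not a perfect square.
k = 81: 81 = 9² and 81 + 19 = 100 = 10².
Hence k = 81 is a counterexample.

k = 81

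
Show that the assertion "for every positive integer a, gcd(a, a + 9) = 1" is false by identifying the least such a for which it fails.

For a = 1, 2 the conclusion holds.
a = 3: gcd(3, 12) = 3.
So a = 3 is the smallest counterexample.

a = 3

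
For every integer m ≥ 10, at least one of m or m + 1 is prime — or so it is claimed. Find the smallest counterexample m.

m = 14

Check each integer m ≥ 10 in order until m, m + 1 are both composite.
The first 4 eligible values, up to m = 13, all satisfy the conclusion.
m = 14: 14 = 2 × 7; 15 = 3 × 5 — both composite.
Thus m = 14 disproves the claim, and no smaller m works.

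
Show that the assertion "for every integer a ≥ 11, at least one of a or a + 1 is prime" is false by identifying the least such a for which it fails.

a = 14

We need the least integer a ≥ 11 for which a, a + 1 are both composite.
a = 11: 11 is prime.
a = 12: 13 is prime.
a = 13: 13 is prime.
a = 14: 14 = 2 × 7; 15 = 3 × 5 — both composite.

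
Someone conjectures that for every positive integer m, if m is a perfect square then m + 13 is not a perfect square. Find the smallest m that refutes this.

We need the least positive integer m for which m is a perfect square but m + 13 is a perfect square.
The first 5 eligible values, up to m = 25, all satisfy the conclusion.
m = 36: 36 = 6² and 36 + 13 = 49 = 7².
So m = 36 is the smallest counterexample.

m = 36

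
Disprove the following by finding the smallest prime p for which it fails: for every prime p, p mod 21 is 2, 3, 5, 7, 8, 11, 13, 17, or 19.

p = 31

We need the least prime p for which the claim fails.
For p = 2, 3, 5, 7, 11, 13, 17, 19, 23, 29 the conclusion holds.
p = 31: 31 mod 21 = 10 — not in {2, 3, 5, 7, 8, 11, 13, 17, 19}.
Thus p = 31 disproves the claim, and no smaller p works.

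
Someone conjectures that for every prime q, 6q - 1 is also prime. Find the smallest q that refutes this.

A counterexample is any prime q such that 6q - 1 is not prime; we check each in order.
For q = 2, 3, 5, 7 the conclusion holds.
q = 11: 6q - 1 = 65 = 5 × 13, not prime.
Hence q = 11 is a counterexample.

q = 11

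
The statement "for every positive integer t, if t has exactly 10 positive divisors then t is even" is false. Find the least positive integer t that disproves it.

t = 405

A counterexample is any positive integer t such that t has exactly 10 positive divisors but t is odd; we check each in order.
The first 9 eligible values, up to t = 368, all satisfy the conclusion.
t = 405: divisors of 405: 10 divisors; 405 is odd.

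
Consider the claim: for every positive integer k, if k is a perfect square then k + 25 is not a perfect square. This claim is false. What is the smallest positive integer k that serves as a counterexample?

k = 144

Check each positive integer k in order until k is a perfect square but k + 25 is a perfect square.
The first 11 eligible values, up to k = 121, all satisfy the conclusion.
k = 144: 144 = 12² and 144 + 25 = 169 = 13².
Thus k = 144 disproves the claim, and no smaller k works.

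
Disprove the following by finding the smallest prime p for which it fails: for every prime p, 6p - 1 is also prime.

Check each prime p in order until 6p - 1 is not prime.
p = 2: 6p - 1 = 11, prime.
p = 3: 6p - 1 = 17, prime.
p = 5: 6p - 1 = 29, prime.
p = 7: 6p - 1 = 41, prime.
p = 11: 6p - 1 = 65 = 5 × 13, not prime.
Thus p = 11 disproves the claim, and no smaller p works.

p = 11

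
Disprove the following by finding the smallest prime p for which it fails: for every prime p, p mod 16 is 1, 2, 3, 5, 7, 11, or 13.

p = 31

Check each prime p in order until the claim fails.
For p = 2, 3, 5, 7, 11, 13, 17, 19, 23, 29 the conclusion holds.
p = 31: 31 mod 16 = 15 — not in {1, 2, 3, 5, 7, 11, 13}.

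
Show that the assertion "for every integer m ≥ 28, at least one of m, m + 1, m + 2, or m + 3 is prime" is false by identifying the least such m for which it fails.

The first 4 eligible values, up to m = 31, all satisfy the conclusion.
m = 32: 32 = 2 × 16; 33 = 3 × 11; 34 = 2 × 17; 35 = 5 × 7 — all composite.
So m = 32 is the smallest counterexample.

m = 32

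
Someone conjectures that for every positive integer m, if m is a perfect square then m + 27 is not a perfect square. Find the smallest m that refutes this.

A counterexample is any positive integer m such that m is a perfect square but m + 27 is a perfect square; we check each in order.
m = 1: 1 + 27 = 28, not a perfect square.
m = 4: 4 + 27 = 31, not a perfect square.
m = 9: 9 = 3² and 9 + 27 = 36 = 6².

m = 9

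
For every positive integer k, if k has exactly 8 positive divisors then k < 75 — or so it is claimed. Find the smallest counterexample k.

Check each positive integer k in order until k has exactly 8 positive divisors but the claim fails.
The first 8 eligible values, up to k = 70, all satisfy the conclusion.
k = 78: τ(78) = 8; 78 ≥ 75.
Thus k = 78 disproves the claim, and no smaller k works.

k = 78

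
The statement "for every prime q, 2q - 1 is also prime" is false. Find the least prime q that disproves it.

q = 5

Check each prime q in order until 2q - 1 is not prime.
For q = 2, 3 the conclusion holds.
q = 5: 2q - 1 = 9 = 3 × 3, not prime.
So q = 5 is the smallest counterexample.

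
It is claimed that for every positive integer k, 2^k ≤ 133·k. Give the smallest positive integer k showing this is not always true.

k = 11

For k = 1, 2, 3, 4, 5, 6, 7, 8, 9, 10 the conclusion holds.
k = 11: 2^k = 2048 and 133·k = 1463, so 2048 > 1463.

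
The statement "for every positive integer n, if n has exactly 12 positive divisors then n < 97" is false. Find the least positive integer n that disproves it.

n = 108

A counterexample is any positive integer n such that n has exactly 12 positive divisors but the claim fails; we check each in order.
n = 60: τ(60) = 12; 60 < 97.
n = 72: τ(72) = 12; 72 < 97.
n = 84: τ(84) = 12; 84 < 97.
n = 90: τ(90) = 12; 90 < 97.
n = 96: τ(96) = 12; 96 < 97.
n = 108: τ(108) = 12; 108 ≥ 97.
Hence n = 108 is a counterexample.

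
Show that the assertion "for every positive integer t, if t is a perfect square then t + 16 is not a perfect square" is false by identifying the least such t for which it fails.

t = 9

Check each positive integer t in order until t is a perfect square but t + 16 is a perfect square.
t = 1: 1 + 16 = 17, not a perfect square.
t = 4: 4 + 16 = 20, not a perfect square.
t = 9: 9 = 3² and 9 + 16 = 25 = 5².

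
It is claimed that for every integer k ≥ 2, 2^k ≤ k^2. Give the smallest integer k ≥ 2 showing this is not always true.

k = 5

A counterexample is any integer k ≥ 2 such that 2^k > k^2; we check each in order.
For k = 2, 3, 4 the conclusion holds.
k = 5: 2^k = 32 and k^2 = 25, so 32 > 25.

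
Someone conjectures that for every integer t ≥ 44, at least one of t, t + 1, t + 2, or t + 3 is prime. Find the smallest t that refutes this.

The first 4 eligible values, up to t = 47, all satisfy the conclusion.
t = 48: 48 = 2 × 24; 49 = 7 × 7; 50 = 2 × 25; 51 = 3 × 17 — all composite.
So t = 48 is the smallest counterexample.

t = 48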